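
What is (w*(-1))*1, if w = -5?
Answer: 5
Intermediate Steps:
(w*(-1))*1 = -5*(-1)*1 = 5*1 = 5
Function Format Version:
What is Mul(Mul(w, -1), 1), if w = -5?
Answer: 5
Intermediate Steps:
Mul(Mul(w, -1), 1) = Mul(Mul(-5, -1), 1) = Mul(5, 1) = 5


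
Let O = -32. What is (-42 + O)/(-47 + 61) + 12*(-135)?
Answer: -11377/7 ≈ -1625.3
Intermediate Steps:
(-42 + O)/(-47 + 61) + 12*(-135) = (-42 - 32)/(-47 + 61) + 12*(-135) = -74/14 - 1620 = -74*1/14 - 1620 = -37/7 - 1620 = -11377/7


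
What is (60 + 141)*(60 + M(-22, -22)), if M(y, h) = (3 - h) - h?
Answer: 21507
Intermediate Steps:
M(y, h) = 3 - 2*h
(60 + 141)*(60 + M(-22, -22)) = (60 + 141)*(60 + (3 - 2*(-22))) = 201*(60 + (3 + 44)) = 201*(60 + 47) = 201*107 = 21507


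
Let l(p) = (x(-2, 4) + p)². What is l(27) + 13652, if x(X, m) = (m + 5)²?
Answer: 25316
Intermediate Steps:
x(X, m) = (5 + m)²
l(p) = (81 + p)² (l(p) = ((5 + 4)² + p)² = (9² + p)² = (81 + p)²)
l(27) + 13652 = (81 + 27)² + 13652 = 108² + 13652 = 11664 + 13652 = 25316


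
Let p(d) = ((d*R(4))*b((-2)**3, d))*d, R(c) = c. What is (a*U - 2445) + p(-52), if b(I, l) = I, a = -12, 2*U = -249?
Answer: -87479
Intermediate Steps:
U = -249/2 (U = (1/2)*(-249) = -249/2 ≈ -124.50)
p(d) = -32*d**2 (p(d) = ((d*4)*(-2)**3)*d = ((4*d)*(-8))*d = (-32*d)*d = -32*d**2)
(a*U - 2445) + p(-52) = (-12*(-249/2) - 2445) - 32*(-52)**2 = (1494 - 2445) - 32*2704 = -951 - 86528 = -87479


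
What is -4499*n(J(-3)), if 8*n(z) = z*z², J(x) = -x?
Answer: -121473/8 ≈ -15184.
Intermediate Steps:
n(z) = z³/8 (n(z) = (z*z²)/8 = z³/8)
-4499*n(J(-3)) = -4499*(-1*(-3))³/8 = -4499*3³/8 = -4499*27/8 = -121473/8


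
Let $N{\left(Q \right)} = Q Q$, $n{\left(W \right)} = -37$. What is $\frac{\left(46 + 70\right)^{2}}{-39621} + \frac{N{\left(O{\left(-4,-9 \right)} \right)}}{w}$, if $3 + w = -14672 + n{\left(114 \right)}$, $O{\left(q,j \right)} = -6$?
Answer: $- \frac{16615919}{48575346} \approx -0.34206$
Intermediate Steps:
$N{\left(Q \right)} = Q^{2}$
$w = -14712$ ($w = -3 - 14709 = -14712$)
$\frac{\left(46 + 70\right)^{2}}{-39621} + \frac{N{\left(O{\left(-4,-9 \right)} \right)}}{w} = \frac{\left(46 + 70\right)^{2}}{-39621} + \frac{\left(-6\right)^{2}}{-14712} = 116^{2} \left(- \frac{1}{39621}\right) + 36 \left(- \frac{1}{14712}\right) = 13456 \left(- \frac{1}{39621}\right) - \frac{3}{1226} = - \frac{13456}{39621} - \frac{3}{1226} = - \frac{16615919}{48575346}$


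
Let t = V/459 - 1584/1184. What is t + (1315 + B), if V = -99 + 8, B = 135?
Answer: 49198525/33966 ≈ 1448.5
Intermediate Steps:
V = -91
t = -52175/33966 (t = -91/459 - 1584/1184 = -91*1/459 - 1584*1/1184 = -91/459 - 99/74 = -52175/33966 ≈ -1.5361)
t + (1315 + B) = -52175/33966 + (1315 + 135) = -52175/33966 + 1450 = 49198525/33966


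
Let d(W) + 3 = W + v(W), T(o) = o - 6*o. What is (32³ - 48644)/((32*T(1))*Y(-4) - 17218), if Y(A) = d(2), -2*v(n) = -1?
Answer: 7938/8569 ≈ 0.92636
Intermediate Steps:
T(o) = -5*o
v(n) = ½ (v(n) = -½*(-1) = ½)
d(W) = -5/2 + W (d(W) = -3 + (W + ½) = -3 + (½ + W) = -5/2 + W)
Y(A) = -½ (Y(A) = -5/2 + 2 = -½)
(32³ - 48644)/((32*T(1))*Y(-4) - 17218) = (32³ - 48644)/((32*(-5*1))*(-½) - 17218) = (32768 - 48644)/((32*(-5))*(-½) - 17218) = -15876/(-160*(-½) - 17218) = -15876/(80 - 17218) = -15876/(-17138) = -15876*(-1/17138) = 7938/8569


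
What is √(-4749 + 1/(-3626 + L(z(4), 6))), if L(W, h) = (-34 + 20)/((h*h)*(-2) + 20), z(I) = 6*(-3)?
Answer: I*√9401353647/1407 ≈ 68.913*I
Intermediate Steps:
z(I) = -18
L(W, h) = -14/(20 - 2*h²) (L(W, h) = -14/(h²*(-2) + 20) = -14/(-2*h² + 20) = -14/(20 - 2*h²))
√(-4749 + 1/(-3626 + L(z(4), 6))) = √(-4749 + 1/(-3626 + 7/(-10 + 6²))) = √(-4749 + 1/(-3626 + 7/(-10 + 36))) = √(-4749 + 1/(-3626 + 7/26)) = √(-4749 + 1/(-94269/26)) = √(-4749 - 26/94269) = √(-447683507/94269) = I*√9401353647/1407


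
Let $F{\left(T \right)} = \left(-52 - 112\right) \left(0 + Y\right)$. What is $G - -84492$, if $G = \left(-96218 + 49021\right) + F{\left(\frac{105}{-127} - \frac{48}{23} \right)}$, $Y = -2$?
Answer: $37623$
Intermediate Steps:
$F{\left(T \right)} = 328$ ($F{\left(T \right)} = \left(-52 - 112\right) \left(0 - 2\right) = \left(-164\right) \left(-2\right) = 328$)
$G = -46869$ ($G = \left(-96218 + 49021\right) + 328 = -47197 + 328 = -46869$)
$G - -84492 = -46869 - -84492 = -46869 + \left(-1234 + 85726\right) = -46869 + 84492 = 37623$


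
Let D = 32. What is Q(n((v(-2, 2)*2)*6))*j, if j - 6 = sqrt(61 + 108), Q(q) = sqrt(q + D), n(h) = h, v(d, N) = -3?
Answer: 38*I ≈ 38.0*I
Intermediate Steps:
Q(q) = sqrt(32 + q) (Q(q) = sqrt(q + 32) = sqrt(32 + q))
j = 19 (j = 6 + sqrt(61 + 108) = 6 + sqrt(169) = 6 + 13 = 19)
Q(n((v(-2, 2)*2)*6))*j = sqrt(32 - 3*2*6)*19 = sqrt(32 - 6*6)*19 = sqrt(32 - 36)*19 = sqrt(-4)*19 = (2*I)*19 = 38*I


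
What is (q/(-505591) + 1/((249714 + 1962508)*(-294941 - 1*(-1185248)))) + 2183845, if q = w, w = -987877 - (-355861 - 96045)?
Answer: 2174652412712814549075955/995790157766473014 ≈ 2.1838e+6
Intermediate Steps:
w = -535971 (w = -987877 - 1*(-451906) = -987877 + 451906 = -535971)
q = -535971
(q/(-505591) + 1/((249714 + 1962508)*(-294941 - 1*(-1185248)))) + 2183845 = (-535971/(-505591) + 1/((249714 + 1962508)*(-294941 - 1*(-1185248)))) + 2183845 = (-535971*(-1/505591) + 1/(2212222*(-294941 + 1185248))) + 2183845 = (535971/505591 + (1/2212222)/890307) + 2183845 = (535971/505591 + (1/2212222)*(1/890307)) + 2183845 = (535971/505591 + 1/1969556732154) + 2183845 = 1055625291289817125/995790157766473014 + 2183845 = 2174652412712814549075955/995790157766473014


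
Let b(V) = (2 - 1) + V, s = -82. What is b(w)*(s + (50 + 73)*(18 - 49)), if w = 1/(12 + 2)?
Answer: -58425/14 ≈ -4173.2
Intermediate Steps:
w = 1/14 ≈ 0.071429
b(V) = 1 + V
b(w)*(s + (50 + 73)*(18 - 49)) = (1 + 1/14)*(-82 + (50 + 73)*(18 - 49)) = 15*(-82 + 123*(-31))/14 = 15*(-82 - 3813)/14 = (15/14)*(-3895) = -58425/14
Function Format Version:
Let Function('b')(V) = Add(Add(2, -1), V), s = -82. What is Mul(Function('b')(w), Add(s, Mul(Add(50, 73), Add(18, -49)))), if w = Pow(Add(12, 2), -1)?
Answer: Rational(-58425, 14) ≈ -4173.2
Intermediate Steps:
w = Rational(1, 14) (w = Pow(14, -1) = Rational(1, 14) ≈ 0.071429)
Function('b')(V) = Add(1, V)
Mul(Function('b')(w), Add(s, Mul(Add(50, 73), Add(18, -49)))) = Mul(Add(1, Rational(1, 14)), Add(-82, Mul(Add(50, 73), Add(18, -49)))) = Mul(Rational(15, 14), Add(-82, Mul(123, -31))) = Mul(Rational(15, 14), Add(-82, -3813)) = Mul(Rational(15, 14), -3895) = Rational(-58425, 14)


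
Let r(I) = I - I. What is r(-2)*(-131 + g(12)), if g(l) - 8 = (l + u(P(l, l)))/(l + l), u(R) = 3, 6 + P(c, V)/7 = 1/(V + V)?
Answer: 0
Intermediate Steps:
r(I) = 0
P(c, V) = -42 + 7/(2*V) (P(c, V) = -42 + 7/(V + V) = -42 + 7/((2*V)) = -42 + 7*(1/(2*V)) = -42 + 7/(2*V))
g(l) = 8 + (3 + l)/(2*l) (g(l) = 8 + (l + 3)/(l + l) = 8 + (3 + l)/((2*l)) = 8 + (3 + l)*(1/(2*l)) = 8 + (3 + l)/(2*l))
r(-2)*(-131 + g(12)) = 0*(-131 + (½)*(3 + 17*12)/12) = 0*(-131 + (½)*(1/12)*(3 + 204)) = 0*(-131 + (½)*(1/12)*207) = 0*(-131 + 69/8) = 0*(-979/8) = 0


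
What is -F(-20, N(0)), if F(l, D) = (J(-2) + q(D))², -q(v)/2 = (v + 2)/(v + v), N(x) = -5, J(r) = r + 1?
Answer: -64/25 ≈ -2.5600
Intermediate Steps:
J(r) = 1 + r
q(v) = -(2 + v)/v (q(v) = -2*(v + 2)/(v + v) = -2*(2 + v)/(2*v) = -2*(2 + v)*1/(2*v) = -(2 + v)/v)
F(l, D) = (-1 + (-2 - D)/D)² (F(l, D) = ((1 - 2) + (-2 - D)/D)² = (-1 + (-2 - D)/D)²)
-F(-20, N(0)) = -4*(1 - 5)²/(-5)² = -4*(-4)²/25 = -4*16/25 = -1*64/25 = -64/25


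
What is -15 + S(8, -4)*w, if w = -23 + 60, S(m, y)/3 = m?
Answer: 873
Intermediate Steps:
S(m, y) = 3*m
w = 37
-15 + S(8, -4)*w = -15 + (3*8)*37 = -15 + 24*37 = -15 + 888 = 873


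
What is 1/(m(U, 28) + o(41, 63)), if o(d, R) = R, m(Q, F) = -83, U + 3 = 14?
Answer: -1/20 ≈ -0.050000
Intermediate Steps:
U = 11 (U = -3 + 14 = 11)
1/(m(U, 28) + o(41, 63)) = 1/(-83 + 63) = 1/(-20) = -1/20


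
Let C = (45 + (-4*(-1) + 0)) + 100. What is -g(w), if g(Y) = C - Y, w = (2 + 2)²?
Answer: -133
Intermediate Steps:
C = 149 (C = (45 + (4 + 0)) + 100 = (45 + 4) + 100 = 49 + 100 = 149)
w = 16 (w = 4² = 16)
g(Y) = 149 - Y
-g(w) = -(149 - 1*16) = -(149 - 16) = -1*133 = -133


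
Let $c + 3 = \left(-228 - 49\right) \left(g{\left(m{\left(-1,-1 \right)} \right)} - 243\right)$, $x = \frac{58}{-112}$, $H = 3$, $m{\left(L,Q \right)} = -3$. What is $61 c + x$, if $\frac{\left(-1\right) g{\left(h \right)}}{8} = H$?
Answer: $\frac{252633667}{56} \approx 4.5113 \cdot 10^{6}$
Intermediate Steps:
$g{\left(h \right)} = -24$ ($g{\left(h \right)} = \left(-8\right) 3 = -24$)
$x = - \frac{29}{56}$ ($x = 58 \left(- \frac{1}{112}\right) = - \frac{29}{56} \approx -0.51786$)
$c = 73956$ ($c = -3 + \left(-228 - 49\right) \left(-24 - 243\right) = -3 - -73959 = -3 + 73959 = 73956$)
$61 c + x = 61 \cdot 73956 - \frac{29}{56} = 4511316 - \frac{29}{56} = \frac{252633667}{56}$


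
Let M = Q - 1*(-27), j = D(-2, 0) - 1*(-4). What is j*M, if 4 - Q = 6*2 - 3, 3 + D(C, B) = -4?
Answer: -66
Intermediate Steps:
D(C, B) = -7 (D(C, B) = -3 - 4 = -7)
Q = -5 (Q = 4 - (6*2 - 3) = 4 - (12 - 3) = 4 - 1*9 = 4 - 9 = -5)
j = -3 (j = -7 - 1*(-4) = -7 + 4 = -3)
M = 22 (M = -5 - 1*(-27) = -5 + 27 = 22)
j*M = -3*22 = -66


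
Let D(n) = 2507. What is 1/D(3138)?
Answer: 1/2507 ≈ 0.00039888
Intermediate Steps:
1/D(3138) = 1/2507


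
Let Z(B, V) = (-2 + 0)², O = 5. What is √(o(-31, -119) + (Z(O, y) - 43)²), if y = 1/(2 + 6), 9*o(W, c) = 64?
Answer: √13753/3 ≈ 39.091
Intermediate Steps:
o(W, c) = 64/9 (o(W, c) = (⅑)*64 = 64/9)
y = ⅛ (y = 1/8 = ⅛ ≈ 0.12500)
Z(B, V) = 4 (Z(B, V) = (-2)² = 4)
√(o(-31, -119) + (Z(O, y) - 43)²) = √(64/9 + (4 - 43)²) = √(64/9 + (-39)²) = √(64/9 + 1521) = √(13753/9) = √13753/3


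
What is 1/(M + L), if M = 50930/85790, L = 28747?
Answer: 8579/246625606 ≈ 3.4786e-5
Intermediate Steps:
M = 5093/8579 (M = 50930*(1/85790) = 5093/8579 ≈ 0.59366)
1/(M + L) = 1/(5093/8579 + 28747) = 1/(246625606/8579) = 8579/246625606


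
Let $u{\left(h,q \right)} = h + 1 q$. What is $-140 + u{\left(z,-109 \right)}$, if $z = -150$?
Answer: $-399$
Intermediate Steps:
$u{\left(h,q \right)} = h + q$
$-140 + u{\left(z,-109 \right)} = -140 - 259 = -399$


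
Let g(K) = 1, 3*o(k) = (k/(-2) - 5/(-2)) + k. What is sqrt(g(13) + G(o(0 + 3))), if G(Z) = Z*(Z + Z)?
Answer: sqrt(41)/3 ≈ 2.1344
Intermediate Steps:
o(k) = 5/6 + k/6 (o(k) = ((k/(-2) - 5/(-2)) + k)/3 = ((k*(-1/2) - 5*(-1/2)) + k)/3 = ((-k/2 + 5/2) + k)/3 = ((5/2 - k/2) + k)/3 = (5/2 + k/2)/3 = 5/6 + k/6)
G(Z) = 2*Z**2 (G(Z) = Z*(2*Z) = 2*Z**2)
sqrt(g(13) + G(o(0 + 3))) = sqrt(1 + 2*(5/6 + (0 + 3)/6)**2) = sqrt(1 + 2*(5/6 + (1/6)*3)**2) = sqrt(1 + 2*(5/6 + 1/2)**2) = sqrt(1 + 2*(4/3)**2) = sqrt(1 + 2*(16/9)) = sqrt(1 + 32/9) = sqrt(41/9) = sqrt(41)/3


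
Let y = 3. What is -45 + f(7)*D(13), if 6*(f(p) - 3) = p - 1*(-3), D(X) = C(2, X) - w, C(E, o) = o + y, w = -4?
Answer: 145/3 ≈ 48.333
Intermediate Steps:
C(E, o) = 3 + o (C(E, o) = o + 3 = 3 + o)
D(X) = 7 + X (D(X) = (3 + X) - 1*(-4) = (3 + X) + 4 = 7 + X)
f(p) = 7/2 + p/6 (f(p) = 3 + (p - 1*(-3))/6 = 3 + (p + 3)/6 = 3 + (3 + p)/6 = 3 + (½ + p/6) = 7/2 + p/6)
-45 + f(7)*D(13) = -45 + (7/2 + (⅙)*7)*(7 + 13) = -45 + (7/2 + 7/6)*20 = -45 + (14/3)*20 = -45 + 280/3 = 145/3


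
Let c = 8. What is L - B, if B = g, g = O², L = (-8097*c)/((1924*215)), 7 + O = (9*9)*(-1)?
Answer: -800861954/103415 ≈ -7744.2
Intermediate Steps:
O = -88 (O = -7 + (9*9)*(-1) = -7 + 81*(-1) = -7 - 81 = -88)
L = -16194/103415 (L = (-8097*8)/((1924*215)) = -64776/413660 = -64776*1/413660 = -16194/103415 ≈ -0.15659)
g = 7744 (g = (-88)² = 7744)
B = 7744
L - B = -16194/103415 - 1*7744 = -16194/103415 - 7744 = -800861954/103415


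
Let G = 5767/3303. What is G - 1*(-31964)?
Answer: 105582859/3303 ≈ 31966.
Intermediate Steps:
G = 5767/3303 (G = 5767*(1/3303) = 5767/3303 ≈ 1.7460)
G - 1*(-31964) = 5767/3303 - 1*(-31964) = 5767/3303 + 31964 = 105582859/3303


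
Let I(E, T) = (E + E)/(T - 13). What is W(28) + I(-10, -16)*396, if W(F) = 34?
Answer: 8906/29 ≈ 307.10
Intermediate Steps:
I(E, T) = 2*E/(-13 + T) (I(E, T) = (2*E)/(-13 + T) = 2*E/(-13 + T))
W(28) + I(-10, -16)*396 = 34 + (2*(-10)/(-13 - 16))*396 = 34 + (2*(-10)/(-29))*396 = 34 + (2*(-10)*(-1/29))*396 = 34 + (20/29)*396 = 34 + 7920/29 = 8906/29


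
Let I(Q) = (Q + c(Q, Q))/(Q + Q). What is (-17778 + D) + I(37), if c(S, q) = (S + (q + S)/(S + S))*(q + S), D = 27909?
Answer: 20339/2 ≈ 10170.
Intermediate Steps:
c(S, q) = (S + q)*(S + (S + q)/(2*S)) (c(S, q) = (S + (S + q)/((2*S)))*(S + q) = (S + (S + q)*(1/(2*S)))*(S + q) = (S + (S + q)/(2*S))*(S + q) = (S + q)*(S + (S + q)/(2*S)))
I(Q) = (2*Q² + 3*Q)/(2*Q) (I(Q) = (Q + (Q + Q² + Q/2 + Q*Q + Q²/(2*Q)))/(Q + Q) = (Q + (Q + Q² + Q/2 + Q² + Q/2))/((2*Q)) = (Q + (2*Q + 2*Q²))*(1/(2*Q)) = (2*Q² + 3*Q)*(1/(2*Q)) = (2*Q² + 3*Q)/(2*Q))
(-17778 + D) + I(37) = (-17778 + 27909) + (3/2 + 37) = 10131 + 77/2 = 20339/2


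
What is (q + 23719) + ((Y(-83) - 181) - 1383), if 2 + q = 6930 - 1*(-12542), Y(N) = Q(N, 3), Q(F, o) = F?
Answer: 41542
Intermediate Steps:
Y(N) = N
q = 19470 (q = -2 + (6930 - 1*(-12542)) = -2 + (6930 + 12542) = -2 + 19472 = 19470)
(q + 23719) + ((Y(-83) - 181) - 1383) = (19470 + 23719) + ((-83 - 181) - 1383) = 43189 + (-264 - 1383) = 43189 - 1647 = 41542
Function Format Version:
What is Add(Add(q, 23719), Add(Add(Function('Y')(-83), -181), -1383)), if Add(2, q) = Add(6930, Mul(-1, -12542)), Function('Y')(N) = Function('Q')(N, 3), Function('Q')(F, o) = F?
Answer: 41542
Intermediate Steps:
Function('Y')(N) = N
q = 19470 (q = Add(-2, Add(6930, Mul(-1, -12542))) = Add(-2, Add(6930, 12542)) = Add(-2, 19472) = 19470)
Add(Add(q, 23719), Add(Add(Function('Y')(-83), -181), -1383)) = Add(Add(19470, 23719), Add(Add(-83, -181), -1383)) = Add(43189, Add(-264, -1383)) = Add(43189, -1647) = 41542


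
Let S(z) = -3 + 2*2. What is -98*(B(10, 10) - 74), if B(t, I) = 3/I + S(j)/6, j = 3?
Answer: 108094/15 ≈ 7206.3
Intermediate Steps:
S(z) = 1 (S(z) = -3 + 4 = 1)
B(t, I) = 1/6 + 3/I (B(t, I) = 3/I + 1/6 = 1/6 + 3/I)
-98*(B(10, 10) - 74) = -98*((1/6)*(18 + 10)/10 - 74) = -98*((1/6)*(1/10)*28 - 74) = -98*(7/15 - 74) = -98*(-1103)/15 = -1*(-108094/15) = 108094/15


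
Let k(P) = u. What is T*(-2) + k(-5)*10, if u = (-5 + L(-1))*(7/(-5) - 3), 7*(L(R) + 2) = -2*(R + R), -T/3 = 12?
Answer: 2484/7 ≈ 354.86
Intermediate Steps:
T = -36 (T = -3*12 = -36)
L(R) = -2 - 4*R/7 (L(R) = -2 + (-2*(R + R))/7 = -2 + (-4*R)/7 = -2 - 4*R/7)
u = 198/7 (u = (-5 + (-2 - 4/7*(-1)))*(7/(-5) - 3) = (-5 + (-2 + 4/7))*(7*(-⅕) - 3) = (-5 - 10/7)*(-7/5 - 3) = -45/7*(-22/5) = 198/7 ≈ 28.286)
k(P) = 198/7
T*(-2) + k(-5)*10 = -36*(-2) + (198/7)*10 = 72 + 1980/7 = 2484/7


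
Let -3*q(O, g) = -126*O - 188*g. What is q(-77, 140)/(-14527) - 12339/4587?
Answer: -204657575/66635349 ≈ -3.0713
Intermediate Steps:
q(O, g) = 42*O + 188*g/3 (q(O, g) = -(-126*O - 188*g)/3 = -(-188*g - 126*O)/3 = 42*O + 188*g/3)
q(-77, 140)/(-14527) - 12339/4587 = (42*(-77) + (188/3)*140)/(-14527) - 12339/4587 = (-3234 + 26320/3)*(-1/14527) - 12339*1/4587 = (16618/3)*(-1/14527) - 4113/1529 = -16618/43581 - 4113/1529 = -204657575/66635349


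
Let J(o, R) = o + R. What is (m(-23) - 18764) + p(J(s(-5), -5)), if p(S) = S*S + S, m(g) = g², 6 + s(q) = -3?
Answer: -18053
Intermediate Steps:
s(q) = -9 (s(q) = -6 - 3 = -9)
J(o, R) = R + o
p(S) = S + S² (p(S) = S² + S = S + S²)
(m(-23) - 18764) + p(J(s(-5), -5)) = ((-23)² - 18764) + (-5 - 9)*(1 + (-5 - 9)) = (529 - 18764) - 14*(1 - 14) = -18235 - 14*(-13) = -18235 + 182 = -18053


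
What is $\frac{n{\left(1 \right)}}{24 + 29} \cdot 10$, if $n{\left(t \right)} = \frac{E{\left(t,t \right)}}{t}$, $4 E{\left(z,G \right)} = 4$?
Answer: $\frac{10}{53} \approx 0.18868$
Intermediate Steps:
$E{\left(z,G \right)} = 1$ ($E{\left(z,G \right)} = \frac{1}{4} \cdot 4 = 1$)
$n{\left(t \right)} = \frac{1}{t}$ ($n{\left(t \right)} = 1 \frac{1}{t} = \frac{1}{t}$)
$\frac{n{\left(1 \right)}}{24 + 29} \cdot 10 = \frac{1}{1 \left(24 + 29\right)} 10 = 1 \cdot \frac{1}{53} \cdot 10 = \frac{1}{53} \cdot 10 = \frac{10}{53}$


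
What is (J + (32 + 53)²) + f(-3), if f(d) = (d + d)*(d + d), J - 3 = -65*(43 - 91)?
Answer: 10384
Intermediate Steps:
J = 3123 (J = 3 - 65*(43 - 91) = 3 - 65*(-48) = 3 + 3120 = 3123)
f(d) = 4*d² (f(d) = (2*d)*(2*d) = 4*d²)
(J + (32 + 53)²) + f(-3) = (3123 + (32 + 53)²) + 4*(-3)² = (3123 + 85²) + 4*9 = (3123 + 7225) + 36 = 10348 + 36 = 10384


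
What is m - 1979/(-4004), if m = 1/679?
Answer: 27505/55484 ≈ 0.49573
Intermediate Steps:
m = 1/679 ≈ 0.0014728
m - 1979/(-4004) = 1/679 - 1979/(-4004) = 1/679 - 1979*(-1)/4004 = 1/679 - 1*(-1979/4004) = 1/679 + 1979/4004 = 27505/55484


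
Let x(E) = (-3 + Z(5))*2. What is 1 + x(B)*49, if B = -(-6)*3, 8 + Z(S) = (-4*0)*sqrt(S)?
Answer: -1077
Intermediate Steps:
Z(S) = -8 (Z(S) = -8 + (-4*0)*sqrt(S) = -8 + 0*sqrt(S) = -8 + 0 = -8)
B = 18 (B = -3*(-6) = 18)
x(E) = -22 (x(E) = (-3 - 8)*2 = -11*2 = -22)
1 + x(B)*49 = 1 - 22*49 = 1 - 1078 = -1077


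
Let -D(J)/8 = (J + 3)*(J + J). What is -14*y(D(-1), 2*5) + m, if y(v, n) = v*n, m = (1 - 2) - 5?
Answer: -4486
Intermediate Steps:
D(J) = -16*J*(3 + J) (D(J) = -8*(J + 3)*(J + J) = -8*(3 + J)*2*J = -16*J*(3 + J))
m = -6 (m = -1 - 5 = -6)
y(v, n) = n*v
-14*y(D(-1), 2*5) + m = -14*2*5*(-16*(-1)*(3 - 1)) - 6 = -140*(-16*(-1)*2) - 6 = -140*32 - 6 = -14*320 - 6 = -4480 - 6 = -4486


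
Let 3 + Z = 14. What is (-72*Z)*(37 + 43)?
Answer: -63360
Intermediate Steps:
Z = 11 (Z = -3 + 14 = 11)
(-72*Z)*(37 + 43) = (-72*11)*(37 + 43) = -792*80 = -63360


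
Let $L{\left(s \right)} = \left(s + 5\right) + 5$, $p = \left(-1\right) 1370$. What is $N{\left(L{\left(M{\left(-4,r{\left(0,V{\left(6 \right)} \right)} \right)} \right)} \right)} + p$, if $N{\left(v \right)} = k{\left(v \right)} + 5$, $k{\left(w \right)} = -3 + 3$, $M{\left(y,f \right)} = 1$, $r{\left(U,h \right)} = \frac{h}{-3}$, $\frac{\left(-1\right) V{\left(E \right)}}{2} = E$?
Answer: $-1365$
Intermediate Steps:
$V{\left(E \right)} = - 2 E$
$r{\left(U,h \right)} = - \frac{h}{3}$ ($r{\left(U,h \right)} = h \left(- \frac{1}{3}\right) = - \frac{h}{3}$)
$k{\left(w \right)} = 0$
$p = -1370$
$L{\left(s \right)} = 10 + s$ ($L{\left(s \right)} = \left(5 + s\right) + 5 = 10 + s$)
$N{\left(v \right)} = 5$ ($N{\left(v \right)} = 0 + 5 = 5$)
$N{\left(L{\left(M{\left(-4,r{\left(0,V{\left(6 \right)} \right)} \right)} \right)} \right)} + p = 5 - 1370 = -1365$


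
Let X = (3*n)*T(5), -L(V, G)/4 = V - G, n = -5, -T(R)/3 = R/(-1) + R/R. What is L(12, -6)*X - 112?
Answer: 12848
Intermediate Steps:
T(R) = -3 + 3*R (T(R) = -3*(R/(-1) + R/R) = -3*(R*(-1) + 1) = -3*(-R + 1) = -3*(1 - R) = -3 + 3*R)
L(V, G) = -4*V + 4*G (L(V, G) = -4*(V - G) = -4*V + 4*G)
X = -180 (X = (3*(-5))*(-3 + 3*5) = -15*(-3 + 15) = -15*12 = -180)
L(12, -6)*X - 112 = (-4*12 + 4*(-6))*(-180) - 112 = (-48 - 24)*(-180) - 112 = -72*(-180) - 112 = 12960 - 112 = 12848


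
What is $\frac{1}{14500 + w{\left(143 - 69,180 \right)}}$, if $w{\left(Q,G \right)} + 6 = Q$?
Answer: $\frac{1}{14568} \approx 6.8644 \cdot 10^{-5}$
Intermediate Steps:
$w{\left(Q,G \right)} = -6 + Q$
$\frac{1}{14500 + w{\left(143 - 69,180 \right)}} = \frac{1}{14500 + \left(-6 + \left(143 - 69\right)\right)} = \frac{1}{14500 + \left(-6 + 74\right)} = \frac{1}{14500 + 68} = \frac{1}{14568}$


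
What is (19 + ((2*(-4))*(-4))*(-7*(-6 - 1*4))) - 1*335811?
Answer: -333552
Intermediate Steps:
(19 + ((2*(-4))*(-4))*(-7*(-6 - 1*4))) - 1*335811 = (19 + (-8*(-4))*(-7*(-6 - 4))) - 335811 = (19 + 32*(-7*(-10))) - 335811 = (19 + 32*70) - 335811 = (19 + 2240) - 335811 = 2259 - 335811 = -333552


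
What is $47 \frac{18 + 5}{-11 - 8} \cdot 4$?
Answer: $- \frac{4324}{19} \approx -227.58$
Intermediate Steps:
$47 \frac{18 + 5}{-11 - 8} \cdot 4 = 47 \frac{23}{-19} \cdot 4 = 47 \cdot 23 \left(- \frac{1}{19}\right) 4 = 47 \left(- \frac{23}{19}\right) 4 = \left(- \frac{1081}{19}\right) 4 = - \frac{4324}{19}$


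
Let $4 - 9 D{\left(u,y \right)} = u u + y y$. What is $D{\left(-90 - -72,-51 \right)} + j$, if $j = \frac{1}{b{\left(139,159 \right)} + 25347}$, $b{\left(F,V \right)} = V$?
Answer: $- \frac{2759371}{8502} \approx -324.56$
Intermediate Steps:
$j = \frac{1}{25506}$ ($j = \frac{1}{159 + 25347} = \frac{1}{25506} \approx 3.9206 \cdot 10^{-5}$)
$D{\left(u,y \right)} = \frac{4}{9} - \frac{u^{2}}{9} - \frac{y^{2}}{9}$ ($D{\left(u,y \right)} = \frac{4}{9} - \frac{u u + y y}{9} = \frac{4}{9} - \frac{u^{2} + y^{2}}{9} = \frac{4}{9} - \left(\frac{u^{2}}{9} + \frac{y^{2}}{9}\right) = \frac{4}{9} - \frac{u^{2}}{9} - \frac{y^{2}}{9}$)
$D{\left(-90 - -72,-51 \right)} + j = \left(\frac{4}{9} - \frac{\left(-90 - -72\right)^{2}}{9} - \frac{\left(-51\right)^{2}}{9}\right) + \frac{1}{25506} = \left(\frac{4}{9} - \frac{\left(-90 + 72\right)^{2}}{9} - 289\right) + \frac{1}{25506} = \left(\frac{4}{9} - \frac{\left(-18\right)^{2}}{9} - 289\right) + \frac{1}{25506} = \left(\frac{4}{9} - 36 - 289\right) + \frac{1}{25506} = - \frac{2921}{9} + \frac{1}{25506} = - \frac{2759371}{8502}$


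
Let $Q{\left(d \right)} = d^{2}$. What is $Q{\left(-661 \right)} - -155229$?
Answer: $592150$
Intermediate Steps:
$Q{\left(-661 \right)} - -155229 = \left(-661\right)^{2} - -155229 = 436921 + 155229 = 592150$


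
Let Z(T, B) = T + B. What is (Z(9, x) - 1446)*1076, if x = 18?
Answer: -1526844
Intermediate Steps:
Z(T, B) = B + T
(Z(9, x) - 1446)*1076 = ((18 + 9) - 1446)*1076 = (27 - 1446)*1076 = -1419*1076 = -1526844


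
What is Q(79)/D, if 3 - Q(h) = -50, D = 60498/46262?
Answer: 1225943/30249 ≈ 40.528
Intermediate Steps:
D = 30249/23131 (D = 60498*(1/46262) = 30249/23131 ≈ 1.3077)
Q(h) = 53 (Q(h) = 3 - 1*(-50) = 3 + 50 = 53)
Q(79)/D = 53/(30249/23131) = 53*(23131/30249) = 1225943/30249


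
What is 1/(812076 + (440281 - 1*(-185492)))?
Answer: 1/1437849 ≈ 6.9548e-7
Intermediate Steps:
1/(812076 + (440281 - 1*(-185492))) = 1/(812076 + (440281 + 185492)) = 1/(812076 + 625773) = 1/1437849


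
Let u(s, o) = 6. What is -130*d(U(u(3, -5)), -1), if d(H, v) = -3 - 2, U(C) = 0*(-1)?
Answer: 650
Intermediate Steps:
U(C) = 0
d(H, v) = -5
-130*d(U(u(3, -5)), -1) = -130*(-5) = 650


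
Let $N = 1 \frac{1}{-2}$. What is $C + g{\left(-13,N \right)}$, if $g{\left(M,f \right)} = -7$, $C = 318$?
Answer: $311$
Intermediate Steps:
$N = - \frac{1}{2}$ ($N = 1 \left(- \frac{1}{2}\right) = - \frac{1}{2} \approx -0.5$)
$C + g{\left(-13,N \right)} = 318 - 7 = 311$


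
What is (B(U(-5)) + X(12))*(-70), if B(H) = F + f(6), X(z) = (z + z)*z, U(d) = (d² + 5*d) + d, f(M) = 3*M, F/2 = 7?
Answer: -22400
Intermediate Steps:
F = 14 (F = 2*7 = 14)
U(d) = d² + 6*d
X(z) = 2*z² (X(z) = (2*z)*z = 2*z²)
B(H) = 32 (B(H) = 14 + 3*6 = 14 + 18 = 32)
(B(U(-5)) + X(12))*(-70) = (32 + 2*12²)*(-70) = (32 + 2*144)*(-70) = (32 + 288)*(-70) = 320*(-70) = -22400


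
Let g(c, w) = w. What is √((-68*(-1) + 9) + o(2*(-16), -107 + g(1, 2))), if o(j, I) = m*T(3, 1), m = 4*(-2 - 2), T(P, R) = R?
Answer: √61 ≈ 7.8102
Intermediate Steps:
m = -16 (m = 4*(-4) = -16)
o(j, I) = -16 (o(j, I) = -16*1 = -16)
√((-68*(-1) + 9) + o(2*(-16), -107 + g(1, 2))) = √((-68*(-1) + 9) - 16) = √((68 + 9) - 16) = √(77 - 16) = √61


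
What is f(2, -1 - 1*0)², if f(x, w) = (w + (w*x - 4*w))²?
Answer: 1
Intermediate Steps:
f(x, w) = (-3*w + w*x)² (f(x, w) = (w + (-4*w + w*x))² = (-3*w + w*x)²)
f(2, -1 - 1*0)² = ((-1 - 1*0)²*(-3 + 2)²)² = ((-1 + 0)²*(-1)²)² = ((-1)²*1)² = (1*1)² = 1² = 1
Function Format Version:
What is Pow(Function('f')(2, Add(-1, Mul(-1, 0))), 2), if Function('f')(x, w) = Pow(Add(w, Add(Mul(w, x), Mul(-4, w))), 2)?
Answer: 1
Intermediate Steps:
Function('f')(x, w) = Pow(Add(Mul(-3, w), Mul(w, x)), 2) (Function('f')(x, w) = Pow(Add(w, Add(Mul(-4, w), Mul(w, x))), 2) = Pow(Add(Mul(-3, w), Mul(w, x)), 2))
Pow(Function('f')(2, Add(-1, Mul(-1, 0))), 2) = Pow(Mul(Pow(Add(-1, Mul(-1, 0)), 2), Pow(Add(-3, 2), 2)), 2) = Pow(Mul(Pow(Add(-1, 0), 2), Pow(-1, 2)), 2) = Pow(Mul(Pow(-1, 2), 1), 2) = Pow(Mul(1, 1), 2) = Pow(1, 2) = 1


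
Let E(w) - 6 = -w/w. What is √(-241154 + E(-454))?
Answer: I*√241149 ≈ 491.07*I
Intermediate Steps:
E(w) = 5 (E(w) = 6 - w/w = 6 - 1*1 = 6 - 1 = 5)
√(-241154 + E(-454)) = √(-241154 + 5) = √(-241149) = I*√241149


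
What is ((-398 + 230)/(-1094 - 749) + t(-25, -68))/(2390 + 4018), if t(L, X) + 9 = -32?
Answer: -75395/11809944 ≈ -0.0063840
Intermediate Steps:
t(L, X) = -41 (t(L, X) = -9 - 32 = -41)
((-398 + 230)/(-1094 - 749) + t(-25, -68))/(2390 + 4018) = ((-398 + 230)/(-1094 - 749) - 41)/(2390 + 4018) = (-168/(-1843) - 41)/6408 = (-168*(-1/1843) - 41)*(1/6408) = (168/1843 - 41)*(1/6408) = -75395/1843*1/6408 = -75395/11809944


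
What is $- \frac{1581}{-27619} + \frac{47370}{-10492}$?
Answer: $- \frac{645862089}{144889274} \approx -4.4576$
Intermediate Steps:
$- \frac{1581}{-27619} + \frac{47370}{-10492} = \left(-1581\right) \left(- \frac{1}{27619}\right) + 47370 \left(- \frac{1}{10492}\right) = \frac{1581}{27619} - \frac{23685}{5246} = - \frac{645862089}{144889274}$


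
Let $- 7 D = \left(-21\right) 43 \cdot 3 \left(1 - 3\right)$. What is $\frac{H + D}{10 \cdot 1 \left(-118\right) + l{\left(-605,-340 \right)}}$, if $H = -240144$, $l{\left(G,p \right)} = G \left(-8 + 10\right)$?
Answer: $\frac{120459}{1195} \approx 100.8$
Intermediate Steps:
$D = -774$ ($D = - \frac{\left(-21\right) 43 \cdot 3 \left(1 - 3\right)}{7} = - \frac{\left(-903\right) 3 \left(-2\right)}{7} = - \frac{\left(-903\right) \left(-6\right)}{7} = \left(- \frac{1}{7}\right) 5418 = -774$)
$l{\left(G,p \right)} = 2 G$ ($l{\left(G,p \right)} = G 2 = 2 G$)
$\frac{H + D}{10 \cdot 1 \left(-118\right) + l{\left(-605,-340 \right)}} = \frac{-240144 - 774}{10 \cdot 1 \left(-118\right) + 2 \left(-605\right)} = - \frac{240918}{10 \left(-118\right) - 1210} = - \frac{240918}{-1180 - 1210} = - \frac{240918}{-2390} = \left(-240918\right) \left(- \frac{1}{2390}\right) = \frac{120459}{1195}$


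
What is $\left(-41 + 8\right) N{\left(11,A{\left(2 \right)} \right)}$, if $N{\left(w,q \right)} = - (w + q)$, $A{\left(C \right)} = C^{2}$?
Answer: $495$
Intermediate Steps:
$N{\left(w,q \right)} = - q - w$ ($N{\left(w,q \right)} = - (q + w) = - q - w$)
$\left(-41 + 8\right) N{\left(11,A{\left(2 \right)} \right)} = \left(-41 + 8\right) \left(- 2^{2} - 11\right) = - 33 \left(\left(-1\right) 4 - 11\right) = - 33 \left(-4 - 11\right) = \left(-33\right) \left(-15\right) = 495$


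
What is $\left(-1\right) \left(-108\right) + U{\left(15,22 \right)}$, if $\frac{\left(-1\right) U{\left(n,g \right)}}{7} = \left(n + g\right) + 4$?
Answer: $-179$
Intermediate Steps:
$U{\left(n,g \right)} = -28 - 7 g - 7 n$ ($U{\left(n,g \right)} = - 7 \left(\left(n + g\right) + 4\right) = - 7 \left(\left(g + n\right) + 4\right) = - 7 \left(4 + g + n\right) = -28 - 7 g - 7 n$)
$\left(-1\right) \left(-108\right) + U{\left(15,22 \right)} = \left(-1\right) \left(-108\right) - 287 = 108 - 287 = -179$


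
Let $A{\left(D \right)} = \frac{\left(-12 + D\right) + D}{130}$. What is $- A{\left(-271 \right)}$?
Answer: $\frac{277}{65} \approx 4.2615$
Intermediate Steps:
$A{\left(D \right)} = - \frac{6}{65} + \frac{D}{65}$ ($A{\left(D \right)} = \left(-12 + 2 D\right) \frac{1}{130} = - \frac{6}{65} + \frac{D}{65}$)
$- A{\left(-271 \right)} = - (- \frac{6}{65} + \frac{1}{65} \left(-271\right)) = - (- \frac{6}{65} - \frac{271}{65}) = \left(-1\right) \left(- \frac{277}{65}\right) = \frac{277}{65}$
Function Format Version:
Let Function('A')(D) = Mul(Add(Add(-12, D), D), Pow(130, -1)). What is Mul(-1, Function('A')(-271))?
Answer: Rational(277, 65) ≈ 4.2615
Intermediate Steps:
Function('A')(D) = Add(Rational(-6, 65), Mul(Rational(1, 65), D)) (Function('A')(D) = Mul(Add(-12, Mul(2, D)), Rational(1, 130)) = Add(Rational(-6, 65), Mul(Rational(1, 65), D)))
Mul(-1, Function('A')(-271)) = Mul(-1, Add(Rational(-6, 65), Mul(Rational(1, 65), -271))) = Mul(-1, Add(Rational(-6, 65), Rational(-271, 65))) = Mul(-1, Rational(-277, 65)) = Rational(277, 65)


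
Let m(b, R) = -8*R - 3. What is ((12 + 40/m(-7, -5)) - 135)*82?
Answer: -369902/37 ≈ -9997.3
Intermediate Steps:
m(b, R) = -3 - 8*R
((12 + 40/m(-7, -5)) - 135)*82 = ((12 + 40/(-3 - 8*(-5))) - 135)*82 = ((12 + 40/(-3 + 40)) - 135)*82 = ((12 + 40/37) - 135)*82 = (484/37 - 135)*82 = -4511/37*82 = -369902/37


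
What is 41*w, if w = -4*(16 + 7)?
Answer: -3772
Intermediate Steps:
w = -92 (w = -4*23 = -92)
41*w = 41*(-92) = -3772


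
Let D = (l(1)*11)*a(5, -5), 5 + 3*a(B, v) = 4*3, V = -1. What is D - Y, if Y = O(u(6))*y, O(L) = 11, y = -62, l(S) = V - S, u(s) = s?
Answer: 1892/3 ≈ 630.67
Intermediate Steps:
l(S) = -1 - S
a(B, v) = 7/3 (a(B, v) = -5/3 + (4*3)/3 = -5/3 + (1/3)*12 = -5/3 + 4 = 7/3)
D = -154/3 (D = ((-1 - 1*1)*11)*(7/3) = ((-1 - 1)*11)*(7/3) = -2*11*(7/3) = -22*7/3 = -154/3 ≈ -51.333)
Y = -682 (Y = 11*(-62) = -682)
D - Y = -154/3 - 1*(-682) = -154/3 + 682 = 1892/3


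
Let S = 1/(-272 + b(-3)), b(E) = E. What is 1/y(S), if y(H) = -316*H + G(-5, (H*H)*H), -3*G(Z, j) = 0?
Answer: 275/316 ≈ 0.87025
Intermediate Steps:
G(Z, j) = 0 (G(Z, j) = -⅓*0 = 0)
S = -1/275 (S = 1/(-272 - 3) = 1/(-275) = -1/275 ≈ -0.0036364)
y(H) = -316*H (y(H) = -316*H + 0 = -316*H)
1/y(S) = 1/(-316*(-1/275)) = 1/(316/275) = 275/316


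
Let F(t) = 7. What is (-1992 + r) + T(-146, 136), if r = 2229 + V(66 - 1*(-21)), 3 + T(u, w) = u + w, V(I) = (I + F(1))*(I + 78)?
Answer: 15734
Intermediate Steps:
V(I) = (7 + I)*(78 + I) (V(I) = (I + 7)*(I + 78) = (7 + I)*(78 + I))
T(u, w) = -3 + u + w (T(u, w) = -3 + (u + w) = -3 + u + w)
r = 17739 (r = 2229 + (546 + (66 - 1*(-21))² + 85*(66 - 1*(-21))) = 2229 + (546 + (66 + 21)² + 85*(66 + 21)) = 2229 + (546 + 87² + 85*87) = 2229 + (546 + 7569 + 7395) = 2229 + 15510 = 17739)
(-1992 + r) + T(-146, 136) = (-1992 + 17739) + (-3 - 146 + 136) = 15747 - 13 = 15734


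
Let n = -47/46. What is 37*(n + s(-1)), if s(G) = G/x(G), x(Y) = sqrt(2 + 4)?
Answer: -1739/46 - 37*sqrt(6)/6 ≈ -52.910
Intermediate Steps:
x(Y) = sqrt(6)
s(G) = G*sqrt(6)/6 (s(G) = G/(sqrt(6)) = G*(sqrt(6)/6) = G*sqrt(6)/6)
n = -47/46 (n = -47*1/46 = -47/46 ≈ -1.0217)
37*(n + s(-1)) = 37*(-47/46 + (1/6)*(-1)*sqrt(6)) = 37*(-47/46 - sqrt(6)/6) = -1739/46 - 37*sqrt(6)/6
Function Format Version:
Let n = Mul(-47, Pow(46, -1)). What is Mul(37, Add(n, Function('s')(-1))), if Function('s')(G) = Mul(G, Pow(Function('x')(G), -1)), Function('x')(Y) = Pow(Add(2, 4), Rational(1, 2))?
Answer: Add(Rational(-1739, 46), Mul(Rational(-37, 6), Pow(6, Rational(1, 2)))) ≈ -52.910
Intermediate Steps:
Function('x')(Y) = Pow(6, Rational(1, 2))
Function('s')(G) = Mul(Rational(1, 6), G, Pow(6, Rational(1, 2))) (Function('s')(G) = Mul(G, Pow(Pow(6, Rational(1, 2)), -1)) = Mul(G, Mul(Rational(1, 6), Pow(6, Rational(1, 2)))) = Mul(Rational(1, 6), G, Pow(6, Rational(1, 2))))
n = Rational(-47, 46) (n = Mul(-47, Rational(1, 46)) = Rational(-47, 46) ≈ -1.0217)
Mul(37, Add(n, Function('s')(-1))) = Mul(37, Add(Rational(-47, 46), Mul(Rational(1, 6), -1, Pow(6, Rational(1, 2))))) = Mul(37, Add(Rational(-47, 46), Mul(Rational(-1, 6), Pow(6, Rational(1, 2))))) = Add(Rational(-1739, 46), Mul(Rational(-37, 6), Pow(6, Rational(1, 2))))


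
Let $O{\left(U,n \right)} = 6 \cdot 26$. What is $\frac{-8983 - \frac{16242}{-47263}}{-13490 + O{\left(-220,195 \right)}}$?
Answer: $\frac{424547287}{630204842} \approx 0.67367$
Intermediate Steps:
$O{\left(U,n \right)} = 156$
$\frac{-8983 - \frac{16242}{-47263}}{-13490 + O{\left(-220,195 \right)}} = \frac{-8983 - \frac{16242}{-47263}}{-13490 + 156} = \frac{-8983 - - \frac{16242}{47263}}{-13334} = \left(-8983 + \frac{16242}{47263}\right) \left(- \frac{1}{13334}\right) = \left(- \frac{424547287}{47263}\right) \left(- \frac{1}{13334}\right) = \frac{424547287}{630204842}$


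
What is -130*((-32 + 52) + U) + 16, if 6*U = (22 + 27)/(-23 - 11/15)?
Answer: -903979/356 ≈ -2539.3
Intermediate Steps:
U = -245/712 (U = ((22 + 27)/(-23 - 11/15))/6 = (49/(-23 - 11*1/15))/6 = (49/(-23 - 11/15))/6 = (49/(-356/15))/6 = (49*(-15/356))/6 = (1/6)*(-735/356) = -245/712 ≈ -0.34410)
-130*((-32 + 52) + U) + 16 = -130*((-32 + 52) - 245/712) + 16 = -130*(20 - 245/712) + 16 = -130*13995/712 + 16 = -909675/356 + 16 = -903979/356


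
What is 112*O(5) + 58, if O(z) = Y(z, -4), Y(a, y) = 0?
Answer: 58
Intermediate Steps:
O(z) = 0
112*O(5) + 58 = 112*0 + 58 = 0 + 58 = 58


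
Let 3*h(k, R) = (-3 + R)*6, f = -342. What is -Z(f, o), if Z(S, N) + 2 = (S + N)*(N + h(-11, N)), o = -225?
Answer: -386125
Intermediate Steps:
h(k, R) = -6 + 2*R (h(k, R) = ((-3 + R)*6)/3 = (-18 + 6*R)/3 = -6 + 2*R)
Z(S, N) = -2 + (-6 + 3*N)*(N + S) (Z(S, N) = -2 + (S + N)*(N + (-6 + 2*N)) = -2 + (N + S)*(-6 + 3*N) = -2 + (-6 + 3*N)*(N + S))
-Z(f, o) = -(-2 - 6*(-225) - 6*(-342) + 3*(-225)² + 3*(-225)*(-342)) = -(-2 + 1350 + 2052 + 3*50625 + 230850) = -(-2 + 1350 + 2052 + 151875 + 230850) = -1*386125 = -386125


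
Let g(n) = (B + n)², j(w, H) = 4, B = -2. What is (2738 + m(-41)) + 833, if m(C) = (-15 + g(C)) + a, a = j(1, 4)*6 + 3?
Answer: 5432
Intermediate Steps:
g(n) = (-2 + n)²
a = 27 (a = 4*6 + 3 = 24 + 3 = 27)
m(C) = 12 + (-2 + C)² (m(C) = (-15 + (-2 + C)²) + 27 = 12 + (-2 + C)²)
(2738 + m(-41)) + 833 = (2738 + (12 + (-2 - 41)²)) + 833 = (2738 + (12 + (-43)²)) + 833 = (2738 + (12 + 1849)) + 833 = (2738 + 1861) + 833 = 4599 + 833 = 5432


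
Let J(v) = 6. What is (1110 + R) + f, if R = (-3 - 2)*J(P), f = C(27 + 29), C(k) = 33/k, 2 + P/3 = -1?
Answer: 60513/56 ≈ 1080.6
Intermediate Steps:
P = -9 (P = -6 + 3*(-1) = -6 - 3 = -9)
f = 33/56 (f = 33/(27 + 29) = 33/56 ≈ 0.58929)
R = -30 (R = (-3 - 2)*6 = -5*6 = -30)
(1110 + R) + f = (1110 - 30) + 33/56 = 1080 + 33/56 = 60513/56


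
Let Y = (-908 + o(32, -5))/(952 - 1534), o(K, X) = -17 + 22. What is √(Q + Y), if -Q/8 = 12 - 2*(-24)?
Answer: I*√18006886/194 ≈ 21.873*I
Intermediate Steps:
o(K, X) = 5
Q = -480 (Q = -8*(12 - 2*(-24)) = -8*(12 + 48) = -8*60 = -480)
Y = 301/194 (Y = (-908 + 5)/(952 - 1534) = -903/(-582) = -903*(-1/582) = 301/194 ≈ 1.5515)
√(Q + Y) = √(-480 + 301/194) = √(-92819/194) = I*√18006886/194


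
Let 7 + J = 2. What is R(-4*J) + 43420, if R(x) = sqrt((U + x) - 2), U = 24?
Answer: 43420 + sqrt(42) ≈ 43427.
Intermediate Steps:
J = -5 (J = -7 + 2 = -5)
R(x) = sqrt(22 + x) (R(x) = sqrt((24 + x) - 2) = sqrt(22 + x))
R(-4*J) + 43420 = sqrt(22 - 4*(-5)) + 43420 = sqrt(22 + 20) + 43420 = sqrt(42) + 43420 = 43420 + sqrt(42)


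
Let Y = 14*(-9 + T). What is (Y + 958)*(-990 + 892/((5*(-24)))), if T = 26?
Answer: -17893954/15 ≈ -1.1929e+6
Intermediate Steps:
Y = 238 (Y = 14*(-9 + 26) = 14*17 = 238)
(Y + 958)*(-990 + 892/((5*(-24)))) = (238 + 958)*(-990 + 892/((5*(-24)))) = 1196*(-990 + 892/(-120)) = 1196*(-990 + 892*(-1/120)) = 1196*(-990 - 223/30) = 1196*(-29923/30) = -17893954/15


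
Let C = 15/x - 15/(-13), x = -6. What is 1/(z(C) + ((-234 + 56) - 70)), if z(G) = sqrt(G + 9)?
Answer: -6448/1598905 - sqrt(5174)/1598905 ≈ -0.0040777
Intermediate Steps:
C = -35/26 (C = 15/(-6) - 15/(-13) = 15*(-1/6) - 15*(-1/13) = -5/2 + 15/13 = -35/26 ≈ -1.3462)
z(G) = sqrt(9 + G)
1/(z(C) + ((-234 + 56) - 70)) = 1/(sqrt(9 - 35/26) + ((-234 + 56) - 70)) = 1/(sqrt(199/26) + (-178 - 70)) = 1/(sqrt(5174)/26 - 248) = 1/(-248 + sqrt(5174)/26)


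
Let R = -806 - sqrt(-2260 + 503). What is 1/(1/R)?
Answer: -806 - I*sqrt(1757) ≈ -806.0 - 41.917*I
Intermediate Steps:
R = -806 - I*sqrt(1757) (R = -806 - sqrt(-1757) = -806 - I*sqrt(1757) ≈ -806.0 - 41.917*I)
1/(1/R) = 1/(1/(-806 - I*sqrt(1757))) = -806 - I*sqrt(1757)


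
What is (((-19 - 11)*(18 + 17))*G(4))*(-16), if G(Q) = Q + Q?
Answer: 134400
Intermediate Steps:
G(Q) = 2*Q
(((-19 - 11)*(18 + 17))*G(4))*(-16) = (((-19 - 11)*(18 + 17))*(2*4))*(-16) = (-30*35*8)*(-16) = -1050*8*(-16) = -8400*(-16) = 134400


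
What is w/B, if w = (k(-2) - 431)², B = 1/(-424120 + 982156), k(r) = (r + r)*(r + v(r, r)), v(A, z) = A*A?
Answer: 107545255956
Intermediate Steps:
v(A, z) = A²
k(r) = 2*r*(r + r²) (k(r) = (r + r)*(r + r²) = (2*r)*(r + r²) = 2*r*(r + r²))
B = 1/558036 ≈ 1.7920e-6
w = 192721 (w = (2*(-2)²*(1 - 2) - 431)² = (2*4*(-1) - 431)² = (-8 - 431)² = (-439)² = 192721)
w/B = 192721/(1/558036) = 192721*558036 = 107545255956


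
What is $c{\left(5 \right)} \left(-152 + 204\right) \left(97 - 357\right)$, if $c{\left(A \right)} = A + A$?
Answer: $-135200$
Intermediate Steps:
$c{\left(A \right)} = 2 A$
$c{\left(5 \right)} \left(-152 + 204\right) \left(97 - 357\right) = 2 \cdot 5 \left(-152 + 204\right) \left(97 - 357\right) = 10 \cdot 52 \left(-260\right) = 10 \left(-13520\right) = -135200$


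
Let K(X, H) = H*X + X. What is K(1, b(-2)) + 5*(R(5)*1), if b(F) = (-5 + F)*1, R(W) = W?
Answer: 19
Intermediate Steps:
b(F) = -5 + F
K(X, H) = X + H*X
K(1, b(-2)) + 5*(R(5)*1) = 1*(1 + (-5 - 2)) + 5*(5*1) = 1*(1 - 7) + 5*5 = 1*(-6) + 25 = -6 + 25 = 19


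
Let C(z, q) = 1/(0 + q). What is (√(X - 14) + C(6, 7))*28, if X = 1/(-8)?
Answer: 4 + 7*I*√226 ≈ 4.0 + 105.23*I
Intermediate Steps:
X = -⅛ ≈ -0.12500
C(z, q) = 1/q
(√(X - 14) + C(6, 7))*28 = (√(-⅛ - 14) + 1/7)*28 = (√(-113/8) + ⅐)*28 = (I*√226/4 + ⅐)*28 = (⅐ + I*√226/4)*28 = 4 + 7*I*√226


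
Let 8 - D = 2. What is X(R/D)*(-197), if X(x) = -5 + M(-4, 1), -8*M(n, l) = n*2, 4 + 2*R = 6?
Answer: 788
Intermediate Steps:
R = 1 (R = -2 + (½)*6 = -2 + 3 = 1)
M(n, l) = -n/4 (M(n, l) = -n*2/8 = -n/4)
D = 6 (D = 8 - 1*2 = 8 - 2 = 6)
X(x) = -4 (X(x) = -5 - ¼*(-4) = -5 + 1 = -4)
X(R/D)*(-197) = -4*(-197) = 788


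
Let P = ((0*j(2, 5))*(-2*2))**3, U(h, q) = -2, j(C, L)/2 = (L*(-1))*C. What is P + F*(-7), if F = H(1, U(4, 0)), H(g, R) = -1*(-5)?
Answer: -35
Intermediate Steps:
j(C, L) = -2*C*L (j(C, L) = 2*((L*(-1))*C) = 2*((-L)*C) = 2*(-C*L) = -2*C*L)
H(g, R) = 5
F = 5
P = 0 (P = ((0*(-2*2*5))*(-2*2))**3 = ((0*(-20))*(-4))**3 = (0*(-4))**3 = 0**3 = 0)
P + F*(-7) = 0 + 5*(-7) = 0 - 35 = -35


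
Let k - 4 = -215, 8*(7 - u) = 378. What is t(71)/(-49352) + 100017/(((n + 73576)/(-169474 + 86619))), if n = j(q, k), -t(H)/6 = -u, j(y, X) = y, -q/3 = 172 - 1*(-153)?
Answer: -817950984972357/7166009104 ≈ -1.1414e+5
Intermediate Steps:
u = -161/4 (u = 7 - ⅛*378 = 7 - 189/4 = -161/4 ≈ -40.250)
k = -211 (k = 4 - 215 = -211)
q = -975 (q = -3*(172 - 1*(-153)) = -3*(172 + 153) = -3*325 = -975)
t(H) = -483/2 (t(H) = -(-6)*(-161)/4 = -6*161/4 = -483/2)
n = -975
t(71)/(-49352) + 100017/(((n + 73576)/(-169474 + 86619))) = -483/2/(-49352) + 100017/(((-975 + 73576)/(-169474 + 86619))) = -483/2*(-1/49352) + 100017/((72601/(-82855))) = 483/98704 + 100017/((72601*(-1/82855))) = 483/98704 + 100017/(-72601/82855) = 483/98704 + 100017*(-82855/72601) = 483/98704 - 8286908535/72601 = -817950984972357/7166009104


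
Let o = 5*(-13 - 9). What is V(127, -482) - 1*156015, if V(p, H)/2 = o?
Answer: -156235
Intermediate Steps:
o = -110 (o = 5*(-22) = -110)
V(p, H) = -220 (V(p, H) = 2*(-110) = -220)
V(127, -482) - 1*156015 = -220 - 1*156015 = -220 - 156015 = -156235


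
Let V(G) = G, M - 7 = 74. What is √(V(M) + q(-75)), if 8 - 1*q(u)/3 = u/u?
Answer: √102 ≈ 10.100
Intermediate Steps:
M = 81 (M = 7 + 74 = 81)
q(u) = 21 (q(u) = 24 - 3*u/u = 24 - 3*1 = 24 - 3 = 21)
√(V(M) + q(-75)) = √(81 + 21) = √102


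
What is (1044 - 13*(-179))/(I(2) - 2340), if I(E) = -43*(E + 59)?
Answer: -3371/4963 ≈ -0.67923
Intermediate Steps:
I(E) = -2537 - 43*E (I(E) = -43*(59 + E) = -2537 - 43*E)
(1044 - 13*(-179))/(I(2) - 2340) = (1044 - 13*(-179))/((-2537 - 43*2) - 2340) = (1044 + 2327)/((-2537 - 86) - 2340) = 3371/(-2623 - 2340) = 3371/(-4963) = 3371*(-1/4963) = -3371/4963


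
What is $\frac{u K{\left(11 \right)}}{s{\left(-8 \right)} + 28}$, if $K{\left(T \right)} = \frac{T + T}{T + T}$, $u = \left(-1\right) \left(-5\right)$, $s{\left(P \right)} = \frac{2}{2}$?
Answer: $\frac{5}{29} \approx 0.17241$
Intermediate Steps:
$s{\left(P \right)} = 1$ ($s{\left(P \right)} = 2 \cdot \frac{1}{2} = 1$)
$u = 5$
$K{\left(T \right)} = 1$ ($K{\left(T \right)} = \frac{2 T}{2 T} = 2 T \frac{1}{2 T} = 1$)
$\frac{u K{\left(11 \right)}}{s{\left(-8 \right)} + 28} = \frac{5 \cdot 1}{1 + 28} = \frac{5}{29}$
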